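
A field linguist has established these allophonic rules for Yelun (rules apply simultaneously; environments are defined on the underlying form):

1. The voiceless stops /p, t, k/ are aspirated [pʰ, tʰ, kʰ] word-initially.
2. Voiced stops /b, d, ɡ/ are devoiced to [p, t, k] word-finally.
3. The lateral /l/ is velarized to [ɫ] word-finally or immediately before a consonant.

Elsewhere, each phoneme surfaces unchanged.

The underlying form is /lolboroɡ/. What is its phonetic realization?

/l/ — word-initial; rule 3 does not apply here → [l].
Rule 3 applies to /l/ (between /o/ and /b/: word-finally or immediately before a consonant) → [ɫ].
/b/ (between /l/ and /o/) fails the environment for rule 2, so it stays [b].
/ɡ/ (word-final) occurs word-finally → [k] by rule 2.

[loɫborok]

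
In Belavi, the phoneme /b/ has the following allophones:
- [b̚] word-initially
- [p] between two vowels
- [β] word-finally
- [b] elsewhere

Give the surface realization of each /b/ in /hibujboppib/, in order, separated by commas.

Occurrence 1 (position 3): between two vowels → [p].
Occurrence 2 (position 6): no conditioning environment matches → elsewhere allophone [b].
Occurrence 3 (position 11): word-finally → [β].

[p], [b], [β]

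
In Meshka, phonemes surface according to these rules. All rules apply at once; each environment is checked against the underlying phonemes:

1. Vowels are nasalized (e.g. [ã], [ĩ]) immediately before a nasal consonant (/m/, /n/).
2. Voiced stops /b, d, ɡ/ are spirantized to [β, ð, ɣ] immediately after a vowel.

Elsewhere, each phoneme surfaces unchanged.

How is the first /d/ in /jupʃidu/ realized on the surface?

[ð]

/d/ meets the environment for rule 2 (immediately after a vowel) → [ð].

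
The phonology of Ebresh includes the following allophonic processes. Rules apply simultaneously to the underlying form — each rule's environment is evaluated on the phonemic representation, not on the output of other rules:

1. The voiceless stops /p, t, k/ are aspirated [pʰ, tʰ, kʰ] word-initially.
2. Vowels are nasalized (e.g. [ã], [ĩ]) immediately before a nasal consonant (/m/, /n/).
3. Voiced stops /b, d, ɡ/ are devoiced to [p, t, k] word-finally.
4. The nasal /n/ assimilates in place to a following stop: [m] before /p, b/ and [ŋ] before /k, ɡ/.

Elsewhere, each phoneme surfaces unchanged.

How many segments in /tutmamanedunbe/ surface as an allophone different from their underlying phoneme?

5

Segments that undergo a rule: /t/ → [tʰ] (rule 1); /a/ → [ã] (rule 2); /a/ → [ã] (rule 2); /u/ → [ũ] (rule 2); /n/ → [m] (rule 4).
All other segments surface unchanged.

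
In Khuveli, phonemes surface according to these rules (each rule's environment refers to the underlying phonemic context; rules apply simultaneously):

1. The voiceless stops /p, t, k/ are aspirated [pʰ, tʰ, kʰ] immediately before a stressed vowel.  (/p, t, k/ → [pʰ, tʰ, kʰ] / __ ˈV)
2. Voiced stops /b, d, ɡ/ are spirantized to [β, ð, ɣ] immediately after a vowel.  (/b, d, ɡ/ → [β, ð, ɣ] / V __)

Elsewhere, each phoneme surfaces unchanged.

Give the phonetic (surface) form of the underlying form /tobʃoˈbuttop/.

[toβʃoˈβuttop]

/t/ (word-initial) fails the environment for rule 1, so it stays [t].
/o/ (between /t/ and /b/) is unaffected → [o].
/b/ (between /o/ and /ʃ/) occurs immediately after a vowel → [β] by rule 2.
/ʃ/ — not in any rule's target class → [ʃ].
/o/ stays [o].
Rule 2 applies to /b/ (between /o/ and /u/: immediately after a vowel) → [β].
/u/ (between /b/ and /t/): no rule targets it → [u].
/t/ (between /u/ and /t/): rule 1 targets it, but not immediately before a stressed vowel → unchanged [t].
/t/ (between /t/ and /o/) is in the target of rule 1 but the environment (immediately before a stressed vowel) is not met → [t].
/o/ — not in any rule's target class → [o].
/p/ (word-final): rule 1 targets it, but not immediately before a stressed vowel → unchanged [p].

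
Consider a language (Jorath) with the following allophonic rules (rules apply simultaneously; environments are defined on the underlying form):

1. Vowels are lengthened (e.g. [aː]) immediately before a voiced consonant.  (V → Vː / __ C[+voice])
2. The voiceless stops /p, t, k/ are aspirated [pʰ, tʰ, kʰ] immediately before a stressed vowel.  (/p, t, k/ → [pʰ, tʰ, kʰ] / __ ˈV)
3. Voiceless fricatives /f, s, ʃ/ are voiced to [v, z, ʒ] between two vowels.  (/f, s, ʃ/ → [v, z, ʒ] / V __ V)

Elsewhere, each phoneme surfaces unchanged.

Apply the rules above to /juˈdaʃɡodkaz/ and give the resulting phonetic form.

[juːˈdaʃɡoːdkaːz]

/j/ (word-initial) is unaffected → [j].
Rule 1 applies to /u/ (between /j/ and /d/: before a voiced consonant) → [uː].
/d/ (between /u/ and /a/) is unaffected → [d].
/a/ (between /d/ and /ʃ/) fails the environment for rule 1, so it stays [a].
/ʃ/ — between /a/ and /ɡ/; rule 3 does not apply here → [ʃ].
/ɡ/ (between /ʃ/ and /o/): no rule targets it → [ɡ].
/o/ meets the environment for rule 1 (before a voiced consonant) → [oː].
/d/ stays [d].
/k/ — between /d/ and /a/; rule 2 does not apply here → [k].
Rule 1 applies to /a/ (between /k/ and /z/: before a voiced consonant) → [aː].
/z/ — not in any rule's target class → [z].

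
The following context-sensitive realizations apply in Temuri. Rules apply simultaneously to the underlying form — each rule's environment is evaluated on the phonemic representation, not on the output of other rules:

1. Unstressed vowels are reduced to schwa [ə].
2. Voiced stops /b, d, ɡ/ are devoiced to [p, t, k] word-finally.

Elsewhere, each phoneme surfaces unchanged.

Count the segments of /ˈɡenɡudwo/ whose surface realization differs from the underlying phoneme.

Segments that undergo a rule: /u/ → [ə] (rule 1); /o/ → [ə] (rule 1).
All other segments surface unchanged.

2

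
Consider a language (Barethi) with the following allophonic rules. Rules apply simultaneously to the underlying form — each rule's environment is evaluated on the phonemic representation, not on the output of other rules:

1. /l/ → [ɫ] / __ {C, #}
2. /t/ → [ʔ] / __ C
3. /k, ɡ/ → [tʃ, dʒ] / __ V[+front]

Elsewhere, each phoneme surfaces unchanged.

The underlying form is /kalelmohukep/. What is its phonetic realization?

/k/ (word-initial) fails the environment for rule 3, so it stays [k].
/a/ (between /k/ and /l/): no rule targets it → [a].
/l/ — between /a/ and /e/; rule 1 does not apply here → [l].
/e/ (between /l/ and /l/): no rule targets it → [e].
/l/ (between /e/ and /m/) occurs word-finally or immediately before a consonant → [ɫ] by rule 1.
/m/ (between /l/ and /o/) is unaffected → [m].
/o/ (between /m/ and /h/) is unaffected → [o].
/h/ stays [h].
/u/ stays [u].
/k/ — between /u/ and /e/, before a front vowel — surfaces as [tʃ] (rule 3).
/e/ (between /k/ and /p/) is unaffected → [e].
/p/ (word-final): no rule targets it → [p].

[kaleɫmohutʃep]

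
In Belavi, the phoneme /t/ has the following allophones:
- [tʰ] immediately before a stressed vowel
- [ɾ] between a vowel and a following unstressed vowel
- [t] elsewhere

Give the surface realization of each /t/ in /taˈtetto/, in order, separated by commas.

Occurrence 1 (position 1): no conditioning environment matches → elsewhere allophone [t].
Occurrence 2 (position 3): immediately before a stressed vowel → [tʰ].
Occurrence 3 (position 5): no conditioning environment matches → elsewhere allophone [t].
Occurrence 4 (position 6): no conditioning environment matches → elsewhere allophone [t].

[t], [tʰ], [t], [t]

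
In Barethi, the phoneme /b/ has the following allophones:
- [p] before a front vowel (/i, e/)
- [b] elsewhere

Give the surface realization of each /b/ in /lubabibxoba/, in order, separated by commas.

Occurrence 1 (position 3): no conditioning environment matches → elsewhere allophone [b].
Occurrence 2 (position 5): before a front vowel (/i, e/) → [p].
Occurrence 3 (position 7): no conditioning environment matches → elsewhere allophone [b].
Occurrence 4 (position 10): no conditioning environment matches → elsewhere allophone [b].

[b], [p], [b], [b]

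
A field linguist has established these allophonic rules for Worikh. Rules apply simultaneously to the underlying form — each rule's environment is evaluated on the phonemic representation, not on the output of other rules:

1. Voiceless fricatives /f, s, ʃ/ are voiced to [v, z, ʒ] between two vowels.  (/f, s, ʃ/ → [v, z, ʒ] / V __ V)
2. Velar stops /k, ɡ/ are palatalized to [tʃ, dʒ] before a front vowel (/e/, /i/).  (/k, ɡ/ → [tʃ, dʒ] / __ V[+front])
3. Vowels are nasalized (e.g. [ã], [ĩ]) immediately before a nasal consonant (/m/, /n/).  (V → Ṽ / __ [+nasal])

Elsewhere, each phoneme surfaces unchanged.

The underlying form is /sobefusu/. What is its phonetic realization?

/s/ (word-initial) fails the environment for rule 1, so it stays [s].
/o/ (between /s/ and /b/): rule 3 targets it, but not before a nasal consonant → unchanged [o].
/b/ (between /o/ and /e/): no rule targets it → [b].
/e/ — between /b/ and /f/; rule 3 does not apply here → [e].
Rule 1 applies to /f/ (between /e/ and /u/: between two vowels) → [v].
/u/ (between /f/ and /s/) is in the target of rule 3 but the environment (before a nasal consonant) is not met → [u].
/s/ meets the environment for rule 1 (between two vowels) → [z].
/u/ (word-final) fails the environment for rule 3, so it stays [u].

[sobevuzu]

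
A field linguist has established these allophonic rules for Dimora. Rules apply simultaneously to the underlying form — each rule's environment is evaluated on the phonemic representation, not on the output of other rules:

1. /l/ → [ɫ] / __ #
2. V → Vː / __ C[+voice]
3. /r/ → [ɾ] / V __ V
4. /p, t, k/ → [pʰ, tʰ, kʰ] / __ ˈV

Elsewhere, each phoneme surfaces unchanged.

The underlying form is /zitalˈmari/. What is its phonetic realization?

/i/ (between /z/ and /t/) fails the environment for rule 2, so it stays [i].
/t/ (between /i/ and /a/): rule 4 targets it, but not immediately before a stressed vowel → unchanged [t].
/a/ (between /t/ and /l/): before a voiced consonant, so rule 2 applies → [aː].
/l/ — between /a/ and /m/; rule 1 does not apply here → [l].
Rule 2 applies to /a/ (between /m/ and /r/: before a voiced consonant) → [aː].
/r/ (between /a/ and /i/): between two vowels, so rule 3 applies → [ɾ].
/i/ (word-final) is in the target of rule 2 but the environment (before a voiced consonant) is not met → [i].

[zitaːlˈmaːɾi]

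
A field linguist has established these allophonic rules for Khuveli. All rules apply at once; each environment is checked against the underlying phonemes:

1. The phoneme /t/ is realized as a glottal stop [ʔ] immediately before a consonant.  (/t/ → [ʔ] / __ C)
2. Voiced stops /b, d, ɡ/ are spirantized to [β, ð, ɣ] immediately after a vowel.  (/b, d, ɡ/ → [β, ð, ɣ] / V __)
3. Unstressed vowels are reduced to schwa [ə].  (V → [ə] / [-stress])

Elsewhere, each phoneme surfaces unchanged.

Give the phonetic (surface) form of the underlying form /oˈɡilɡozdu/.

[əˈɣilɡəzdə]

/o/ (word-initial) occurs in an unstressed syllable → [ə] by rule 3.
Rule 2 applies to /ɡ/ (between /o/ and /i/: immediately after a vowel) → [ɣ].
/i/ (between /ɡ/ and /l/): rule 3 targets it, but not in an unstressed syllable → unchanged [i].
/l/ stays [l].
/ɡ/ (between /l/ and /o/): rule 2 targets it, but not immediately after a vowel → unchanged [ɡ].
/o/ — between /ɡ/ and /z/, in an unstressed syllable — surfaces as [ə] (rule 3).
/z/ (between /o/ and /d/) is unaffected → [z].
/d/ (between /z/ and /u/) is in the target of rule 2 but the environment (immediately after a vowel) is not met → [d].
/u/ (word-final): in an unstressed syllable, so rule 3 applies → [ə].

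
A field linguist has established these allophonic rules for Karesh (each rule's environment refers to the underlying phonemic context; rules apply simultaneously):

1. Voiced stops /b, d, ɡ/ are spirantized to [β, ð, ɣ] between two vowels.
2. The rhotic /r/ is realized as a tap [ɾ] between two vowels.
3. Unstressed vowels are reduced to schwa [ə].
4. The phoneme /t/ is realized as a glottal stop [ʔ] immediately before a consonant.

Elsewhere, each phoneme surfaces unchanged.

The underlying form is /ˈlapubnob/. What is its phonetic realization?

/l/ stays [l].
/a/ (between /l/ and /p/) is in the target of rule 3 but the environment (in an unstressed syllable) is not met → [a].
/p/ (between /a/ and /u/) is unaffected → [p].
/u/ (between /p/ and /b/) occurs in an unstressed syllable → [ə] by rule 3.
/b/ — between /u/ and /n/; rule 1 does not apply here → [b].
/n/ (between /b/ and /o/) is unaffected → [n].
/o/ (between /n/ and /b/): in an unstressed syllable, so rule 3 applies → [ə].
/b/ — word-final; rule 1 does not apply here → [b].

[ˈlapəbnəb]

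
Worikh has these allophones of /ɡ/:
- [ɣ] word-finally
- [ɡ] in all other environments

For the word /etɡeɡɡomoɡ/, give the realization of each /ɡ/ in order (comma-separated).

[ɡ], [ɡ], [ɡ], [ɣ]

Occurrence 1 (position 3): no conditioning environment matches → elsewhere allophone [ɡ].
Occurrence 2 (position 5): no conditioning environment matches → elsewhere allophone [ɡ].
Occurrence 3 (position 6): no conditioning environment matches → elsewhere allophone [ɡ].
Occurrence 4 (position 10): word-finally → [ɣ].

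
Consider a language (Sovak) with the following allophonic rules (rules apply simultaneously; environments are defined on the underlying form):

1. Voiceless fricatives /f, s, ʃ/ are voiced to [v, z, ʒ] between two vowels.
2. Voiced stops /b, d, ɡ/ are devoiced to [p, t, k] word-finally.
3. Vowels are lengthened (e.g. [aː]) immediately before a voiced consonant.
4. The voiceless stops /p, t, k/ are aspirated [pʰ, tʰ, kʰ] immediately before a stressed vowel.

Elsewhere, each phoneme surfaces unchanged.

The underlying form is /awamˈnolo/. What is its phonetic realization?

[aːwaːmˈnoːlo]

/a/ meets the environment for rule 3 (before a voiced consonant) → [aː].
/w/ — not in any rule's target class → [w].
/a/ — between /w/ and /m/, before a voiced consonant — surfaces as [aː] (rule 3).
/m/ stays [m].
/n/ stays [n].
/o/ (between /n/ and /l/) occurs before a voiced consonant → [oː] by rule 3.
/l/ — not in any rule's target class → [l].
/o/ (word-final) fails the environment for rule 3, so it stays [o].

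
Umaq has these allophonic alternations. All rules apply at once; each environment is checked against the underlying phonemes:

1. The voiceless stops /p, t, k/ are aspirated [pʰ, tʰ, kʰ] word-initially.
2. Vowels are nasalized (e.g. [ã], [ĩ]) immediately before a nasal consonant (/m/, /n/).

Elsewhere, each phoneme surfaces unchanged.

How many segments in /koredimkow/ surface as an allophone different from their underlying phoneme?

2

Segments that undergo a rule: /k/ → [kʰ] (rule 1); /i/ → [ĩ] (rule 2).
All other segments surface unchanged.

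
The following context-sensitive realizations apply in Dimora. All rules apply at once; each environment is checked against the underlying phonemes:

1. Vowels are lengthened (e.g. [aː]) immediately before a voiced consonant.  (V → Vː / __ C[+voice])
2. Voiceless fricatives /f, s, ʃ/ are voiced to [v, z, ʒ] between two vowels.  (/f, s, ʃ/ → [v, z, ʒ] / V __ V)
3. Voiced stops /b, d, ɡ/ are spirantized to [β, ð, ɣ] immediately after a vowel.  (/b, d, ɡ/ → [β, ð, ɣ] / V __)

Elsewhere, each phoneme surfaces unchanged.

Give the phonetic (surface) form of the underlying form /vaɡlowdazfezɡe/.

[vaːɣloːwdaːzfeːzɡe]

/a/ meets the environment for rule 1 (before a voiced consonant) → [aː].
Rule 3 applies to /ɡ/ (between /a/ and /l/: immediately after a vowel) → [ɣ].
/o/ (between /l/ and /w/) occurs before a voiced consonant → [oː] by rule 1.
/d/ — between /w/ and /a/; rule 3 does not apply here → [d].
/a/ (between /d/ and /z/): before a voiced consonant, so rule 1 applies → [aː].
/f/ (between /z/ and /e/) is in the target of rule 2 but the environment (between two vowels) is not met → [f].
Rule 1 applies to /e/ (between /f/ and /z/: before a voiced consonant) → [eː].
/ɡ/ (between /z/ and /e/) fails the environment for rule 3, so it stays [ɡ].
/e/ (word-final): rule 1 targets it, but not before a voiced consonant → unchanged [e].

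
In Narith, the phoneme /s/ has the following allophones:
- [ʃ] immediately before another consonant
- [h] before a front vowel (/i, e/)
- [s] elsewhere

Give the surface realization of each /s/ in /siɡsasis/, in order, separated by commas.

[h], [s], [h], [s]

Occurrence 1 (position 1): before a front vowel (/i, e/) → [h].
Occurrence 2 (position 4): no conditioning environment matches → elsewhere allophone [s].
Occurrence 3 (position 6): before a front vowel (/i, e/) → [h].
Occurrence 4 (position 8): no conditioning environment matches → elsewhere allophone [s].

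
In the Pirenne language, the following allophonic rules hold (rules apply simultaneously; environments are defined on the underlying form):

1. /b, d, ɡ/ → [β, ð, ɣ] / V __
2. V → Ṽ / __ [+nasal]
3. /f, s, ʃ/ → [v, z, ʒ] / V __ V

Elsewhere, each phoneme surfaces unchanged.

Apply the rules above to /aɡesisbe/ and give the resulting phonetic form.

[aɣezisbe]

/a/ (word-initial) is in the target of rule 2 but the environment (before a nasal consonant) is not met → [a].
/ɡ/ — between /a/ and /e/, immediately after a vowel — surfaces as [ɣ] (rule 1).
/e/ — between /ɡ/ and /s/; rule 2 does not apply here → [e].
/s/ meets the environment for rule 3 (between two vowels) → [z].
/i/ (between /s/ and /s/): rule 2 targets it, but not before a nasal consonant → unchanged [i].
/s/ — between /i/ and /b/; rule 3 does not apply here → [s].
/b/ (between /s/ and /e/) fails the environment for rule 1, so it stays [b].
/e/ — word-final; rule 2 does not apply here → [e].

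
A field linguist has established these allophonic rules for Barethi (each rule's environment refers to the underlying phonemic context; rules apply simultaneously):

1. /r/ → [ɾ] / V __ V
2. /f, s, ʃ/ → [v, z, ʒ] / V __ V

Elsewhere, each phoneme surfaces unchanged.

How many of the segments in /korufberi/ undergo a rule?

Segments that undergo a rule: /r/ → [ɾ] (rule 1); /r/ → [ɾ] (rule 1).
All other segments surface unchanged.

2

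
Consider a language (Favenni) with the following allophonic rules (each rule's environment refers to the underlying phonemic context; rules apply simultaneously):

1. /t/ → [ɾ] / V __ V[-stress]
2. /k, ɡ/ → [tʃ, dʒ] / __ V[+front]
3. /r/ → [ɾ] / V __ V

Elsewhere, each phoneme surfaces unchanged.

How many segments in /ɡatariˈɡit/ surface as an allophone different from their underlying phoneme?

Segments that undergo a rule: /t/ → [ɾ] (rule 1); /r/ → [ɾ] (rule 3); /ɡ/ → [dʒ] (rule 2).
All other segments surface unchanged.

3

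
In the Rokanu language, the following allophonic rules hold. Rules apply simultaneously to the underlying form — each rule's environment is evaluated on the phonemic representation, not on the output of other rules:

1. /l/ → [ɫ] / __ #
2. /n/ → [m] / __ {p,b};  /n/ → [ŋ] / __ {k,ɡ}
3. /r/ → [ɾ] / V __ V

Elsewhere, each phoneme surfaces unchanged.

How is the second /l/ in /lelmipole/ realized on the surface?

[l]

/l/ (between /e/ and /m/) is in the target of rule 1 but the environment (word-finally) is not met → [l].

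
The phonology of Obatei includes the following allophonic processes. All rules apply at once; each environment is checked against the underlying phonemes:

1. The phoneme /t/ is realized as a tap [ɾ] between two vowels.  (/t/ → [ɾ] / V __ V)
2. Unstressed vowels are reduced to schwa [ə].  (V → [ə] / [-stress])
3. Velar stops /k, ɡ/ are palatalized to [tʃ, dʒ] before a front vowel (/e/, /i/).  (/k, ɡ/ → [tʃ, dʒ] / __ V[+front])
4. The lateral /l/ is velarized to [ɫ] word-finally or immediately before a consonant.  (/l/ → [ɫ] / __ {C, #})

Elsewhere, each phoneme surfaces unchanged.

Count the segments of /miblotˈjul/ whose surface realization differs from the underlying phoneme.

3

Segments that undergo a rule: /i/ → [ə] (rule 2); /o/ → [ə] (rule 2); /l/ → [ɫ] (rule 4).
All other segments surface unchanged.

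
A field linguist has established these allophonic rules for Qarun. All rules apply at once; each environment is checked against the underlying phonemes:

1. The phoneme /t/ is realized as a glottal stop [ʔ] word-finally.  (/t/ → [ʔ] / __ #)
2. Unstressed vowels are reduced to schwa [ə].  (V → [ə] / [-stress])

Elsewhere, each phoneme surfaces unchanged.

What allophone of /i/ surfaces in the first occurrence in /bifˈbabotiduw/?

[ə]

Rule 2 applies to /i/ (between /b/ and /f/: in an unstressed syllable) → [ə].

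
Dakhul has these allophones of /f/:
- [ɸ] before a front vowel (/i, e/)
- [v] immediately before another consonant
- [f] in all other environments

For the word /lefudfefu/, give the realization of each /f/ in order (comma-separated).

[f], [ɸ], [f]

Occurrence 1 (position 3): no conditioning environment matches → elsewhere allophone [f].
Occurrence 2 (position 6): before a front vowel (/i, e/) → [ɸ].
Occurrence 3 (position 8): no conditioning environment matches → elsewhere allophone [f].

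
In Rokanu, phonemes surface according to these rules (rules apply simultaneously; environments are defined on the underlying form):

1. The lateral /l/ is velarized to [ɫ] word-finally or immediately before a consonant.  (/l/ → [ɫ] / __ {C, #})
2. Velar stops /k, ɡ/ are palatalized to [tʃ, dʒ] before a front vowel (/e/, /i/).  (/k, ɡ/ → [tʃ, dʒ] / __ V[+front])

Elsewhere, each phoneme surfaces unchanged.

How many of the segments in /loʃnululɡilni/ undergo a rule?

3

Segments that undergo a rule: /l/ → [ɫ] (rule 1); /ɡ/ → [dʒ] (rule 2); /l/ → [ɫ] (rule 1).
All other segments surface unchanged.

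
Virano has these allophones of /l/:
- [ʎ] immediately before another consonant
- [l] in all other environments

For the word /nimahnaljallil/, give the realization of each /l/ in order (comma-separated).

[ʎ], [ʎ], [l], [l]

Occurrence 1 (position 8): immediately before another consonant → [ʎ].
Occurrence 2 (position 11): immediately before another consonant → [ʎ].
Occurrence 3 (position 12): no conditioning environment matches → elsewhere allophone [l].
Occurrence 4 (position 14): no conditioning environment matches → elsewhere allophone [l].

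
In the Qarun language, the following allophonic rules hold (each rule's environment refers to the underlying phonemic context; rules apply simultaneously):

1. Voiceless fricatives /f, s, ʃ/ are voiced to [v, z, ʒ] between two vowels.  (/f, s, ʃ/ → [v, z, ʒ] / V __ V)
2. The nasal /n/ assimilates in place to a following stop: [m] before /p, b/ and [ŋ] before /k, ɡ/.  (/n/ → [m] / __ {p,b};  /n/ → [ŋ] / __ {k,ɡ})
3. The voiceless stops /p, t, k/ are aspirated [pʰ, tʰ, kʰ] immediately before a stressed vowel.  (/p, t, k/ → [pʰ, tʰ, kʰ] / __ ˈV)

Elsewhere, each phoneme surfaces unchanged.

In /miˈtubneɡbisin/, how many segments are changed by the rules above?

2

Segments that undergo a rule: /t/ → [tʰ] (rule 3); /s/ → [z] (rule 1).
All other segments surface unchanged.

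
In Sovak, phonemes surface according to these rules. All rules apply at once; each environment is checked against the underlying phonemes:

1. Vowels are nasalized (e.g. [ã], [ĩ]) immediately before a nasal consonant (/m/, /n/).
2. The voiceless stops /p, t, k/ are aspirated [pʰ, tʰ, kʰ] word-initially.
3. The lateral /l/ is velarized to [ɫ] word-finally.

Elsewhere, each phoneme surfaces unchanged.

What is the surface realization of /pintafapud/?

/p/ (word-initial): word-initially, so rule 2 applies → [pʰ].
/i/ (between /p/ and /n/) occurs before a nasal consonant → [ĩ] by rule 1.
/n/ (between /i/ and /t/): no rule targets it → [n].
/t/ (between /n/ and /a/) fails the environment for rule 2, so it stays [t].
/a/ — between /t/ and /f/; rule 1 does not apply here → [a].
/f/ (between /a/ and /a/): no rule targets it → [f].
/a/ (between /f/ and /p/) is in the target of rule 1 but the environment (before a nasal consonant) is not met → [a].
/p/ (between /a/ and /u/) is in the target of rule 2 but the environment (word-initially) is not met → [p].
/u/ — between /p/ and /d/; rule 1 does not apply here → [u].
/d/ (word-final) is unaffected → [d].

[pʰĩntafapud]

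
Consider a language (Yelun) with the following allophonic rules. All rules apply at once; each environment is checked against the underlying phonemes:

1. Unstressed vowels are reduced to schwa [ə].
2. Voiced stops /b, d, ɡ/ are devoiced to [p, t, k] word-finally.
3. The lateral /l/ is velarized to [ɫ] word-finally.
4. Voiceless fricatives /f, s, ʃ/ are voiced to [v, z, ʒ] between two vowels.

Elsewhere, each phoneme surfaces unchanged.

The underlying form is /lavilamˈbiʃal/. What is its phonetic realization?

/l/ — word-initial; rule 3 does not apply here → [l].
Rule 1 applies to /a/ (between /l/ and /v/: in an unstressed syllable) → [ə].
/v/ — not in any rule's target class → [v].
/i/ (between /v/ and /l/): in an unstressed syllable, so rule 1 applies → [ə].
/l/ — between /i/ and /a/; rule 3 does not apply here → [l].
/a/ — between /l/ and /m/, in an unstressed syllable — surfaces as [ə] (rule 1).
/m/ (between /a/ and /b/) is unaffected → [m].
/b/ (between /m/ and /i/): rule 2 targets it, but not word-finally → unchanged [b].
/i/ — between /b/ and /ʃ/; rule 1 does not apply here → [i].
/ʃ/ — between /i/ and /a/, between two vowels — surfaces as [ʒ] (rule 4).
/a/ (between /ʃ/ and /l/) occurs in an unstressed syllable → [ə] by rule 1.
/l/ meets the environment for rule 3 (word-finally) → [ɫ].

[ləvələmˈbiʒəɫ]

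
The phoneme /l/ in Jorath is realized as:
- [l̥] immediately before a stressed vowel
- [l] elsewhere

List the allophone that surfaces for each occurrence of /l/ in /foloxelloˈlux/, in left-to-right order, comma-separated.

Occurrence 1 (position 3): no conditioning environment matches → elsewhere allophone [l].
Occurrence 2 (position 7): no conditioning environment matches → elsewhere allophone [l].
Occurrence 3 (position 8): no conditioning environment matches → elsewhere allophone [l].
Occurrence 4 (position 10): immediately before a stressed vowel → [l̥].

[l], [l], [l], [l̥]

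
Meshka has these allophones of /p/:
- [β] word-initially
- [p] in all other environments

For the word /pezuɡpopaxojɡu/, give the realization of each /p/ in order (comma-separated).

[β], [p], [p]

Occurrence 1 (position 1): word-initially → [β].
Occurrence 2 (position 6): no conditioning environment matches → elsewhere allophone [p].
Occurrence 3 (position 8): no conditioning environment matches → elsewhere allophone [p].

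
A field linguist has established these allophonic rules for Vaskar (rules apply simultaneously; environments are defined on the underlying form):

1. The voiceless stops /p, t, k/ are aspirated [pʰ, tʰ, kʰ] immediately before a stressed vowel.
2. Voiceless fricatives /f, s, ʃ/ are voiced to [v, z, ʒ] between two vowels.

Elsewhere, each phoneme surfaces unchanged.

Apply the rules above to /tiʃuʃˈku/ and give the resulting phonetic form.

/t/ — word-initial; rule 1 does not apply here → [t].
/i/ (between /t/ and /ʃ/): no rule targets it → [i].
/ʃ/ — between /i/ and /u/, between two vowels — surfaces as [ʒ] (rule 2).
/u/ (between /ʃ/ and /ʃ/): no rule targets it → [u].
/ʃ/ — between /u/ and /k/; rule 2 does not apply here → [ʃ].
/k/ meets the environment for rule 1 (immediately before a stressed vowel) → [kʰ].
/u/ stays [u].

[tiʒuʃˈkʰu]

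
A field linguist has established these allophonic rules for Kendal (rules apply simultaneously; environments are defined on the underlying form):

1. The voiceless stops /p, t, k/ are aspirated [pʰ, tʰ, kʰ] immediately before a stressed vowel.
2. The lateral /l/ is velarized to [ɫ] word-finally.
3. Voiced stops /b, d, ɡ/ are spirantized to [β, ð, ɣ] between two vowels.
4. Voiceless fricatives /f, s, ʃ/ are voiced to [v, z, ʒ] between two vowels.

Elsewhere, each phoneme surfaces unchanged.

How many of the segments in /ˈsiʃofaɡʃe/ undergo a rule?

Segments that undergo a rule: /ʃ/ → [ʒ] (rule 4); /f/ → [v] (rule 4).
All other segments surface unchanged.

2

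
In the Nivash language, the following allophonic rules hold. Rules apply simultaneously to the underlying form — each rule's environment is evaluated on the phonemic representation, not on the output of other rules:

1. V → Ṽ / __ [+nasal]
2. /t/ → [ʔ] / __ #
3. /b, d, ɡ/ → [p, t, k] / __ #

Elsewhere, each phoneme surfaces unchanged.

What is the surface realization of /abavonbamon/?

/a/ — word-initial; rule 1 does not apply here → [a].
/b/ (between /a/ and /a/) fails the environment for rule 3, so it stays [b].
/a/ — between /b/ and /v/; rule 1 does not apply here → [a].
/v/ — not in any rule's target class → [v].
/o/ (between /v/ and /n/): before a nasal consonant, so rule 1 applies → [õ].
/n/ (between /o/ and /b/) is unaffected → [n].
/b/ — between /n/ and /a/; rule 3 does not apply here → [b].
/a/ — between /b/ and /m/, before a nasal consonant — surfaces as [ã] (rule 1).
/m/ stays [m].
Rule 1 applies to /o/ (between /m/ and /n/: before a nasal consonant) → [õ].
/n/ (word-final): no rule targets it → [n].

[abavõnbãmõn]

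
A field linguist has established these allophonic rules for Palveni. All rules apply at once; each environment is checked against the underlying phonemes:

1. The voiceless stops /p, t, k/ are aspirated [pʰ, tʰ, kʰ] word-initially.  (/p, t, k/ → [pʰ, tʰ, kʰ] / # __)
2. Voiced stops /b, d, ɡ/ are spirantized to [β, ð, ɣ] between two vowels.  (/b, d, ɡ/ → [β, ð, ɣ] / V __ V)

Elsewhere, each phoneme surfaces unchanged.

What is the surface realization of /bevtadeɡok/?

/b/ (word-initial): rule 2 targets it, but not between two vowels → unchanged [b].
/e/ (between /b/ and /v/) is unaffected → [e].
/v/ stays [v].
/t/ — between /v/ and /a/; rule 1 does not apply here → [t].
/a/ (between /t/ and /d/): no rule targets it → [a].
/d/ (between /a/ and /e/): between two vowels, so rule 2 applies → [ð].
/e/ stays [e].
/ɡ/ (between /e/ and /o/): between two vowels, so rule 2 applies → [ɣ].
/o/ (between /ɡ/ and /k/): no rule targets it → [o].
/k/ (word-final) is in the target of rule 1 but the environment (word-initially) is not met → [k].

[bevtaðeɣok]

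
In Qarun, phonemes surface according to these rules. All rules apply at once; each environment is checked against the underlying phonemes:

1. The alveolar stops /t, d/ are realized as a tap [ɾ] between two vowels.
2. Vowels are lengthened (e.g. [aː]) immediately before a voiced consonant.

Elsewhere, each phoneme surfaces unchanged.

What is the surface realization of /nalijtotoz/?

[naːliːjtoɾoːz]

/n/ stays [n].
Rule 2 applies to /a/ (between /n/ and /l/: before a voiced consonant) → [aː].
/l/ — not in any rule's target class → [l].
Rule 2 applies to /i/ (between /l/ and /j/: before a voiced consonant) → [iː].
/j/ stays [j].
/t/ — between /j/ and /o/; rule 1 does not apply here → [t].
/o/ — between /t/ and /t/; rule 2 does not apply here → [o].
/t/ (between /o/ and /o/) occurs between two vowels → [ɾ] by rule 1.
/o/ meets the environment for rule 2 (before a voiced consonant) → [oː].
/z/ stays [z].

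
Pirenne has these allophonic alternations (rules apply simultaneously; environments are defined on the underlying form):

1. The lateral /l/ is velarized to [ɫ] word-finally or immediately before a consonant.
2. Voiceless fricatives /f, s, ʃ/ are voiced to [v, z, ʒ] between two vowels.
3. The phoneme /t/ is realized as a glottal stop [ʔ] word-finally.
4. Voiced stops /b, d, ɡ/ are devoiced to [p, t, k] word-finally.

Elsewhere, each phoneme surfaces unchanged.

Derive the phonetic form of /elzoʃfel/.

Rule 1 applies to /l/ (between /e/ and /z/: word-finally or immediately before a consonant) → [ɫ].
/ʃ/ — between /o/ and /f/; rule 2 does not apply here → [ʃ].
/f/ — between /ʃ/ and /e/; rule 2 does not apply here → [f].
/l/ — word-final, word-finally or immediately before a consonant — surfaces as [ɫ] (rule 1).

[eɫzoʃfeɫ]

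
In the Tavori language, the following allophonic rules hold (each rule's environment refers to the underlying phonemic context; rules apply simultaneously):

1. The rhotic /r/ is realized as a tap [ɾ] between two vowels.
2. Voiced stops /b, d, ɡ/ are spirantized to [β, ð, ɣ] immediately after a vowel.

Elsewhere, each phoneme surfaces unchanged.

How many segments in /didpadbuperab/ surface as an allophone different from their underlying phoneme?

Segments that undergo a rule: /d/ → [ð] (rule 2); /d/ → [ð] (rule 2); /r/ → [ɾ] (rule 1); /b/ → [β] (rule 2).
All other segments surface unchanged.

4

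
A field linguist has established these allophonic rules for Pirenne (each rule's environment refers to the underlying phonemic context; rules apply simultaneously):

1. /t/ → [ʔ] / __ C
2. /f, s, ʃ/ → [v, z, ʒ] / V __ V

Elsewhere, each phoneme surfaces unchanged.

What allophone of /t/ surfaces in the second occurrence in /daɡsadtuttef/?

/t/ (between /u/ and /t/): immediately before a consonant, so rule 1 applies → [ʔ].

[ʔ]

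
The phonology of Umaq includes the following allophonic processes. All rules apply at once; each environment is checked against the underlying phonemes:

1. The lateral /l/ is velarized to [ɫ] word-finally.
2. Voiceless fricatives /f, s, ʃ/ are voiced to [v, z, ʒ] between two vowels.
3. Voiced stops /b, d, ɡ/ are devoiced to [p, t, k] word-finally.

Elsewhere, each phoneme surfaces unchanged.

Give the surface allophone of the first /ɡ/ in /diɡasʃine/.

/ɡ/ (between /i/ and /a/): rule 3 targets it, but not word-finally → unchanged [ɡ].

[ɡ]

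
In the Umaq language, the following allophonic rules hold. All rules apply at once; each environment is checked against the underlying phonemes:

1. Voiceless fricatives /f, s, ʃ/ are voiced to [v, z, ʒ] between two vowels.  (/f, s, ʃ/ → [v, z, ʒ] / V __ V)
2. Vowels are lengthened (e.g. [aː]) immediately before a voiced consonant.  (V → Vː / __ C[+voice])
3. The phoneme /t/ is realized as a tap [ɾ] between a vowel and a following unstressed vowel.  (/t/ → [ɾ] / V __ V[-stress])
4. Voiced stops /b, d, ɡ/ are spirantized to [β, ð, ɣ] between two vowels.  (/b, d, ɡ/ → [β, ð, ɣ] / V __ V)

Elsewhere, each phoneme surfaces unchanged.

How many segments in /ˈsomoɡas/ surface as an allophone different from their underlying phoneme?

Segments that undergo a rule: /o/ → [oː] (rule 2); /o/ → [oː] (rule 2); /ɡ/ → [ɣ] (rule 4).
All other segments surface unchanged.

3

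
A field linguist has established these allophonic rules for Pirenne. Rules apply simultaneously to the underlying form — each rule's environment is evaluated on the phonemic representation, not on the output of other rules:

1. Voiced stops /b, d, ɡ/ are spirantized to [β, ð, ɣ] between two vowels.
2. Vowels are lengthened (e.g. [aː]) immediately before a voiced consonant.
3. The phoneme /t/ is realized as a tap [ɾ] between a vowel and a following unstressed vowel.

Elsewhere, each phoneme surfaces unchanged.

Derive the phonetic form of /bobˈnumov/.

[boːbˈnuːmoːv]

/b/ — word-initial; rule 1 does not apply here → [b].
Rule 2 applies to /o/ (between /b/ and /b/: before a voiced consonant) → [oː].
/b/ (between /o/ and /n/): rule 1 targets it, but not between two vowels → unchanged [b].
/u/ (between /n/ and /m/): before a voiced consonant, so rule 2 applies → [uː].
/o/ — between /m/ and /v/, before a voiced consonant — surfaces as [oː] (rule 2).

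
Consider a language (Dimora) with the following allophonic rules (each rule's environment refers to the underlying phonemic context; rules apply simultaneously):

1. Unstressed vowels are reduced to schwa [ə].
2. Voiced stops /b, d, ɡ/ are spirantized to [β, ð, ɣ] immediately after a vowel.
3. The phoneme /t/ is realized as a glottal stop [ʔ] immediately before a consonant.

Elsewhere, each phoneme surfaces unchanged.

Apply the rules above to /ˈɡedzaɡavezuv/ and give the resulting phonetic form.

/ɡ/ (word-initial) fails the environment for rule 2, so it stays [ɡ].
/e/ (between /ɡ/ and /d/) fails the environment for rule 1, so it stays [e].
/d/ (between /e/ and /z/) occurs immediately after a vowel → [ð] by rule 2.
/z/ (between /d/ and /a/) is unaffected → [z].
/a/ — between /z/ and /ɡ/, in an unstressed syllable — surfaces as [ə] (rule 1).
/ɡ/ (between /a/ and /a/): immediately after a vowel, so rule 2 applies → [ɣ].
Rule 1 applies to /a/ (between /ɡ/ and /v/: in an unstressed syllable) → [ə].
/v/ — not in any rule's target class → [v].
Rule 1 applies to /e/ (between /v/ and /z/: in an unstressed syllable) → [ə].
/z/ stays [z].
Rule 1 applies to /u/ (between /z/ and /v/: in an unstressed syllable) → [ə].
/v/ — not in any rule's target class → [v].

[ˈɡeðzəɣəvəzəv]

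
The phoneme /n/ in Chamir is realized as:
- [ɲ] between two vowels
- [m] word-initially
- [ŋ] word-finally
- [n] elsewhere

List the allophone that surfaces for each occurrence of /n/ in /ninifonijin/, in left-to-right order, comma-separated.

[m], [ɲ], [ɲ], [ŋ]

Occurrence 1 (position 1): word-initially → [m].
Occurrence 2 (position 3): between two vowels → [ɲ].
Occurrence 3 (position 7): between two vowels → [ɲ].
Occurrence 4 (position 11): word-finally → [ŋ].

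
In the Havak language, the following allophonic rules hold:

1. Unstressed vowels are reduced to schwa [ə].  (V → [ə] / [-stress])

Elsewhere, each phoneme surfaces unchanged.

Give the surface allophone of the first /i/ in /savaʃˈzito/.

/i/ (between /z/ and /t/): rule 1 targets it, but not in an unstressed syllable → unchanged [i].

[i]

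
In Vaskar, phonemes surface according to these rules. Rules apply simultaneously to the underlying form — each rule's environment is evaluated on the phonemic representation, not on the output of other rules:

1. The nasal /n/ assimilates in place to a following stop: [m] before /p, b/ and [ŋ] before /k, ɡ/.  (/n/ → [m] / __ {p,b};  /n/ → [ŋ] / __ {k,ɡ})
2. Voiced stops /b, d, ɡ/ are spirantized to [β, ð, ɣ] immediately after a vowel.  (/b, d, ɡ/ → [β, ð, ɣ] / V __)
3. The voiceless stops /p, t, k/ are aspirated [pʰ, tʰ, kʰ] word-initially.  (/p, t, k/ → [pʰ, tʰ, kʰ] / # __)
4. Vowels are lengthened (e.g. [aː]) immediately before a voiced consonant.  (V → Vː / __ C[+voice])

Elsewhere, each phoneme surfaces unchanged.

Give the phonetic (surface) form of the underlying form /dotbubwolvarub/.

/d/ (word-initial) is in the target of rule 2 but the environment (immediately after a vowel) is not met → [d].
/o/ (between /d/ and /t/) fails the environment for rule 4, so it stays [o].
/t/ — between /o/ and /b/; rule 3 does not apply here → [t].
/b/ — between /t/ and /u/; rule 2 does not apply here → [b].
/u/ (between /b/ and /b/): before a voiced consonant, so rule 4 applies → [uː].
Rule 2 applies to /b/ (between /u/ and /w/: immediately after a vowel) → [β].
/w/ (between /b/ and /o/) is unaffected → [w].
/o/ (between /w/ and /l/): before a voiced consonant, so rule 4 applies → [oː].
/l/ (between /o/ and /v/) is unaffected → [l].
/v/ — not in any rule's target class → [v].
/a/ (between /v/ and /r/) occurs before a voiced consonant → [aː] by rule 4.
/r/ stays [r].
/u/ (between /r/ and /b/): before a voiced consonant, so rule 4 applies → [uː].
Rule 2 applies to /b/ (word-final: immediately after a vowel) → [β].

[dotbuːβwoːlvaːruːβ]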